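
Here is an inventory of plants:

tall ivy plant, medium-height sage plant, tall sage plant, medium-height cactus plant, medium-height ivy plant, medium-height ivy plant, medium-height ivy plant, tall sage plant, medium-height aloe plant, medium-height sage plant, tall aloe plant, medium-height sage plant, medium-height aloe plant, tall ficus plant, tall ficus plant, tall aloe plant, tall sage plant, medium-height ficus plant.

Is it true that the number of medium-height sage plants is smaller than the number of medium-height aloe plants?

False

|medium-height sage plants| = 3.
|medium-height aloe plants| = 2.
The claim requires 3 < 2, which does not hold.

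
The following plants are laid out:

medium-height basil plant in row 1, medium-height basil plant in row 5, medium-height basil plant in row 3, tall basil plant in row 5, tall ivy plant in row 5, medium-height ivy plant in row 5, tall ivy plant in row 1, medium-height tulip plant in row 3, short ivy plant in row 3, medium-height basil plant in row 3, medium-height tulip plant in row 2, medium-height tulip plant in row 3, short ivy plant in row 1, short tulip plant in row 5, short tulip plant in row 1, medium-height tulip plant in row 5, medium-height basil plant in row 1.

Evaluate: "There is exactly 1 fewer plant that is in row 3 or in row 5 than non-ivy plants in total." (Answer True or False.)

There are 11 plants in row 3 or in row 5.
There are 12 non-ivy plants.
The claim requires 12 − 11 (= 1) to equal 1, which holds.

True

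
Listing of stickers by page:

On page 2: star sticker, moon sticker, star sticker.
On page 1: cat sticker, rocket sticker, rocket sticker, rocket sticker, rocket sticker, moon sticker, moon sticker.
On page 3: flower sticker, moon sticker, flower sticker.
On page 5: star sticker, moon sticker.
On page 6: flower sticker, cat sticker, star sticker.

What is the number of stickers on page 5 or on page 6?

on page 5: 2; on page 6: 3; together 2 + 3 = 5.

5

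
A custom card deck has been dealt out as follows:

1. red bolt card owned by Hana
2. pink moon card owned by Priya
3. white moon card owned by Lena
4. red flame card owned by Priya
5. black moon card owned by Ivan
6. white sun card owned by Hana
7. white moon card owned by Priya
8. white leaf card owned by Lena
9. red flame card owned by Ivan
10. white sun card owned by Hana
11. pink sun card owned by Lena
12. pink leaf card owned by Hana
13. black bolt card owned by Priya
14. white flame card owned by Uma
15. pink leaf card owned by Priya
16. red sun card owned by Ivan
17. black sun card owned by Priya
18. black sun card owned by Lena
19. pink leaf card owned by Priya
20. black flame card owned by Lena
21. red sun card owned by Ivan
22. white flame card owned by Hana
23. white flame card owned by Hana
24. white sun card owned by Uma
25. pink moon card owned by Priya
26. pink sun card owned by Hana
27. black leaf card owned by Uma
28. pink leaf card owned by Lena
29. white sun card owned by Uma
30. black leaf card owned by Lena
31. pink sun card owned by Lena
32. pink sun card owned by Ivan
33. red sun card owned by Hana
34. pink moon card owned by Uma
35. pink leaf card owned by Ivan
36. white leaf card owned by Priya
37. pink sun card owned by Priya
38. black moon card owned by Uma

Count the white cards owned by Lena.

2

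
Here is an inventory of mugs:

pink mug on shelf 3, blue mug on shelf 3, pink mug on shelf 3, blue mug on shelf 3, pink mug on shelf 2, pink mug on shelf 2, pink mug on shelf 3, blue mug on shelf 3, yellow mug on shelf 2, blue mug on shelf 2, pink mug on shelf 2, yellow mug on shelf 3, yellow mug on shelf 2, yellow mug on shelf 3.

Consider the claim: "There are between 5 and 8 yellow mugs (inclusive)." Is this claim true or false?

There are 4 yellow mugs.
The claim requires 5 ≤ 4 ≤ 8, which does not hold.

False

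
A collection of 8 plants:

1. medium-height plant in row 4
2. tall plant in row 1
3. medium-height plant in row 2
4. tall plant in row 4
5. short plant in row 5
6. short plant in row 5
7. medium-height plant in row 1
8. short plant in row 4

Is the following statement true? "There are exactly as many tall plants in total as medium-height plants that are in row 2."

|tall plants| = 2.
|medium-height plants in row 2| = 1.
The claim requires 2 = 1, which does not hold.

False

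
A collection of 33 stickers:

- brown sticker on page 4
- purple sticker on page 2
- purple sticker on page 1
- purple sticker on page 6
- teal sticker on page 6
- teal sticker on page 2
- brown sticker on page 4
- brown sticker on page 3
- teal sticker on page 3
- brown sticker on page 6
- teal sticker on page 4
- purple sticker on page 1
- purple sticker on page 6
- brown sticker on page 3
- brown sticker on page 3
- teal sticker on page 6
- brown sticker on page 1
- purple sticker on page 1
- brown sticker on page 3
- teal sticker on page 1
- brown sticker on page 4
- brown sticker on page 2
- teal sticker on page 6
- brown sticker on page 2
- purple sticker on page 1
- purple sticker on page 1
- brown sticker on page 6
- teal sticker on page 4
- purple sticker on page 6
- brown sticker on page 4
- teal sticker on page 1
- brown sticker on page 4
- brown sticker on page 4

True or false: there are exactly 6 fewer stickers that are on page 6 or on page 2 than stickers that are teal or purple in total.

True

|stickers on page 6 or on page 2| = 12.
|stickers that are teal or purple| = 18.
The claim requires 18 − 12 (= 6) to equal 6, which holds.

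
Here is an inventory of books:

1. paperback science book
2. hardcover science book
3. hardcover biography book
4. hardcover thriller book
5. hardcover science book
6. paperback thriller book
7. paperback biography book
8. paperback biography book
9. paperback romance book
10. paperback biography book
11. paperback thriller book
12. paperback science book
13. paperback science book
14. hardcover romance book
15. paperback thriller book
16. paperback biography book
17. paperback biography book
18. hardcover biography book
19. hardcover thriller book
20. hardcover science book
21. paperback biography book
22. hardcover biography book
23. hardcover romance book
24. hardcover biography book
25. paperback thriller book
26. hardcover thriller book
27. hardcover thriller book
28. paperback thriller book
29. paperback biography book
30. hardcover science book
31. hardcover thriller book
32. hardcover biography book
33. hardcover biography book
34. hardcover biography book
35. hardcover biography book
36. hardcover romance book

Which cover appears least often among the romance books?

paperback

Counts by cover (restricted to romance books): hardcover 3, paperback 1.
The minimum is 1, held uniquely by paperback.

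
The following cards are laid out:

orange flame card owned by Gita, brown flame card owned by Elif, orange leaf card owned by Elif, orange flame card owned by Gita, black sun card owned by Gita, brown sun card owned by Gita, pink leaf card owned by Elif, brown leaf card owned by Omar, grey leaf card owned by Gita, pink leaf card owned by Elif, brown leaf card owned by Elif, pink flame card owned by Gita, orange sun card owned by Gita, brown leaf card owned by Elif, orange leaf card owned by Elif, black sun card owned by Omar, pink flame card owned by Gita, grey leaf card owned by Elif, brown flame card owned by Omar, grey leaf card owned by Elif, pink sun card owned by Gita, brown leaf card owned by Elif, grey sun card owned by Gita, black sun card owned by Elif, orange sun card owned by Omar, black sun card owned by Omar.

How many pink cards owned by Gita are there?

3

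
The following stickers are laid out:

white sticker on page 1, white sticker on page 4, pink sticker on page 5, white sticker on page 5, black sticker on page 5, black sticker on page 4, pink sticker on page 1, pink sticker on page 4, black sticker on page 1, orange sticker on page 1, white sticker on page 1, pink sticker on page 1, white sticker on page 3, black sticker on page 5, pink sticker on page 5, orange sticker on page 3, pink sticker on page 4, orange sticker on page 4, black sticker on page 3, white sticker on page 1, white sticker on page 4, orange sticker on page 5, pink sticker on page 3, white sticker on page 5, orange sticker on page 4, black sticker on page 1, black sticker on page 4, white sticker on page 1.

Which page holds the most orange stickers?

page 4

Counts by page (restricted to orange stickers): page 4→2, page 5→1, page 1→1, page 3→1.
The maximum is 2, held uniquely by page 4.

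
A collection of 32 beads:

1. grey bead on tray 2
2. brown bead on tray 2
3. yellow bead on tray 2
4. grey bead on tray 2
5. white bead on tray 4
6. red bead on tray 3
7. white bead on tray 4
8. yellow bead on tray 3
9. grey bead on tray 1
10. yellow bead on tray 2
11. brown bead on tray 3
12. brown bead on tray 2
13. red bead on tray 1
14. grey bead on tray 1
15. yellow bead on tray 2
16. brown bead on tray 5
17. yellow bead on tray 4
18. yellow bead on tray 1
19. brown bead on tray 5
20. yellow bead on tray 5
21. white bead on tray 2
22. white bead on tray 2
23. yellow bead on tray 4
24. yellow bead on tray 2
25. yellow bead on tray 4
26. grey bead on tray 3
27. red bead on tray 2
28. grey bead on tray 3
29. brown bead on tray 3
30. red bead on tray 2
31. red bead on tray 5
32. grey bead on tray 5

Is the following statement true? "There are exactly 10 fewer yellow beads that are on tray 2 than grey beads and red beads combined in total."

There are 4 yellow beads on tray 2.
grey beads: 7; red beads: 5; combined: 7 + 5 = 12.
The claim requires 12 − 4 (= 8) to equal 10, which does not hold.

False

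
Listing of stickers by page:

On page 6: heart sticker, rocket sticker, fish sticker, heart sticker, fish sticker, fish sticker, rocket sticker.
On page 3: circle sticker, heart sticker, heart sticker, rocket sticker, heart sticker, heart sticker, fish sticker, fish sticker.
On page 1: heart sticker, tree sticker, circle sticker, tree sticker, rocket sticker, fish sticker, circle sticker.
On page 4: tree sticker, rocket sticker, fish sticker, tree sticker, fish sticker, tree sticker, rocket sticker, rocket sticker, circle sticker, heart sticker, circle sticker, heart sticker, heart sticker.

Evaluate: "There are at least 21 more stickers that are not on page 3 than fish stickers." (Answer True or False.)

|stickers that are not on page 3| = 27.
|fish stickers| = 8.
The claim requires 27 − 8 = 19 ≥ 21, which does not hold.

False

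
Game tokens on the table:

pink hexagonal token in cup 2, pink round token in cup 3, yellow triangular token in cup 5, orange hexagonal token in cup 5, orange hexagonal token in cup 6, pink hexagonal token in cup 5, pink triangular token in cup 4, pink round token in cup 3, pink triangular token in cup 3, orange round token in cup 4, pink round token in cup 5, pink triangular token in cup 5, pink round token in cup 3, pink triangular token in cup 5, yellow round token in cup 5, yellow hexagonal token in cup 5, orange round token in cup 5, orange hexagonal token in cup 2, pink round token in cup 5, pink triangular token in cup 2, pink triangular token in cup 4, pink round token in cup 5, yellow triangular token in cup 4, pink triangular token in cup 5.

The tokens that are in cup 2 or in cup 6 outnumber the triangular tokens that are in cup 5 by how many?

tokens in cup 2 or in cup 6: 4.
triangular tokens in cup 5: 4.
4 − 4 = 0.

0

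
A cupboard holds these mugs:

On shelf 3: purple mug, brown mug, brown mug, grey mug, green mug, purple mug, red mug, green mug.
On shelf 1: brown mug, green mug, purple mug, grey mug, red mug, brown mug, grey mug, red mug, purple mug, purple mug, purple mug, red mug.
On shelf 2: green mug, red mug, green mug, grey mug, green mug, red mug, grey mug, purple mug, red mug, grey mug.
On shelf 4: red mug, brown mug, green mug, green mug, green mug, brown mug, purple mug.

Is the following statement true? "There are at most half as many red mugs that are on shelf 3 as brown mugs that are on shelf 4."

There is 1 red mug on shelf 3.
There are 2 brown mugs on shelf 4.
The claim requires 2 × 1 = 2 ≤ 2, which holds.

True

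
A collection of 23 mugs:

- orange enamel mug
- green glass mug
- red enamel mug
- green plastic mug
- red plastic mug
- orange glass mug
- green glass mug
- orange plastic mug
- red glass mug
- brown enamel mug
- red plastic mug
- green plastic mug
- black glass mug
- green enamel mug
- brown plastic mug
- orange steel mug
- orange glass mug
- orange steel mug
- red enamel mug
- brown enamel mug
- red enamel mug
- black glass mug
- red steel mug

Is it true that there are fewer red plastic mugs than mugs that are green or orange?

red plastic mugs: 2.
mugs that are green or orange: 11.
The claim requires 2 < 11, which holds.

True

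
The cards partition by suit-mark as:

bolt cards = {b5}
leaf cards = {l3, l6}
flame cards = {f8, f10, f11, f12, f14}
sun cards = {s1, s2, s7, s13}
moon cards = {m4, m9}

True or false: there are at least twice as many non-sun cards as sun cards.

non-sun cards: 10.
sun cards: 4.
The claim requires 10 ≥ 2 × 4 = 8, which holds.

True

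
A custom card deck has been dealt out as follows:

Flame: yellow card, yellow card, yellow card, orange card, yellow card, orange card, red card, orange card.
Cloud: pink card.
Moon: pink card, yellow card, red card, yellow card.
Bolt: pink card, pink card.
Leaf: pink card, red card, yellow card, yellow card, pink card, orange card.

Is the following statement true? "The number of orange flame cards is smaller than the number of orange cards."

True

orange flame cards: 3.
orange cards: 4.
The claim requires 3 < 4, which holds.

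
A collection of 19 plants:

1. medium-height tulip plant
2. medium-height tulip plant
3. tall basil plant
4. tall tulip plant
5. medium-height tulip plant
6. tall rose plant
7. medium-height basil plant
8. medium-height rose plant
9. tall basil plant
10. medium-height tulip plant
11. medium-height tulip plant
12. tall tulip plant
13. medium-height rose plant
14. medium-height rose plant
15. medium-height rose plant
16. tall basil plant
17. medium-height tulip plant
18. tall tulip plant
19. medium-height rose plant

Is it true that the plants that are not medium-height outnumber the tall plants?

False

There are 7 plants that are not medium-height.
There are 7 tall plants.
The claim requires 7 > 7, which does not hold.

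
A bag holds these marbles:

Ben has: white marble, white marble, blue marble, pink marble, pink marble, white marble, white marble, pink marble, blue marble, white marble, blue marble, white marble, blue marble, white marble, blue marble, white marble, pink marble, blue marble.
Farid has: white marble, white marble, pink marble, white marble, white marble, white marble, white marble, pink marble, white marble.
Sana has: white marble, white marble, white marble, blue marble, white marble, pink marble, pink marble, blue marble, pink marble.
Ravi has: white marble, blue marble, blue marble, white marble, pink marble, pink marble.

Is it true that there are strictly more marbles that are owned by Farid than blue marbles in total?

marbles owned by Farid: 9.
blue marbles: 10.
The claim requires 9 > 10, which does not hold.

False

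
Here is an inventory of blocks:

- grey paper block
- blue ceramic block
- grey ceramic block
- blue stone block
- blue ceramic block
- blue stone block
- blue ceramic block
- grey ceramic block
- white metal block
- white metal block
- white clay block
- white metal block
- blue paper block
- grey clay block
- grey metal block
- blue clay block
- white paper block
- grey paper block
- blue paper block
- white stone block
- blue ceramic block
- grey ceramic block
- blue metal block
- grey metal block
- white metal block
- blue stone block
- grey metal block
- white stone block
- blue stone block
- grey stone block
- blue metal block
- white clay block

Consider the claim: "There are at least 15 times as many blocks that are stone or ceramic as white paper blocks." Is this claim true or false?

|blocks that are stone or ceramic| = 14.
|white paper blocks| = 1.
The claim requires 14 ≥ 15 × 1 = 15, which does not hold.

False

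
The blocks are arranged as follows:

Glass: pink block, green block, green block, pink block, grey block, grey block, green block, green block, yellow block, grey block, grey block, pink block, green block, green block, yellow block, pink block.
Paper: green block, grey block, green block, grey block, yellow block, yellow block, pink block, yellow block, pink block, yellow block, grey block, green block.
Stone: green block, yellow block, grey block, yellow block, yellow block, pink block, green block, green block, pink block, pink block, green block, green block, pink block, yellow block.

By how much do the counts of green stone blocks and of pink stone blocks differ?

1

green stone blocks: 5. pink stone blocks: 4.
|5 − 4| = 5 − 4 = 1.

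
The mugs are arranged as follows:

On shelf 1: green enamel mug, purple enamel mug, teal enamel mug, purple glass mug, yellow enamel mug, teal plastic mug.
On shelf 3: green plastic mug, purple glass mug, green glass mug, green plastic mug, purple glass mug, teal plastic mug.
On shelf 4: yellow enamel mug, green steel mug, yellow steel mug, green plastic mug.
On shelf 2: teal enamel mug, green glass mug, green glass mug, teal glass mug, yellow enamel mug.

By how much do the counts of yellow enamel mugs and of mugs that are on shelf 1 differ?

3

yellow enamel mugs: 3. mugs on shelf 1: 6.
|3 − 6| = 6 − 3 = 3.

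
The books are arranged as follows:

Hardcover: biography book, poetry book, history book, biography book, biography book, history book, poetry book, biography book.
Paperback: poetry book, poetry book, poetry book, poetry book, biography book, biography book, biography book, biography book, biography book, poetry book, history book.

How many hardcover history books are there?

2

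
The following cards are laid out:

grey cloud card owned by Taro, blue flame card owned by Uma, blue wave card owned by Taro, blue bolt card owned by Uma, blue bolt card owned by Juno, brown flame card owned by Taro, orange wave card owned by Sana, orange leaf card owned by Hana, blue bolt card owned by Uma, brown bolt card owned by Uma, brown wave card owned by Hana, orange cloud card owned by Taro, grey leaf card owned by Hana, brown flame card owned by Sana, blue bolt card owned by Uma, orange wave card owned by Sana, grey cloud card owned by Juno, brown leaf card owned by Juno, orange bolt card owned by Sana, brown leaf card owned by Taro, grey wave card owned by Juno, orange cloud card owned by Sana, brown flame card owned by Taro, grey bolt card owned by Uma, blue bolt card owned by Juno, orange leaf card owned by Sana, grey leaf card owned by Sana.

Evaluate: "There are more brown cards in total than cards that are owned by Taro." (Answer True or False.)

True

brown cards: 7.
cards owned by Taro: 6.
The claim requires 7 > 6, which holds.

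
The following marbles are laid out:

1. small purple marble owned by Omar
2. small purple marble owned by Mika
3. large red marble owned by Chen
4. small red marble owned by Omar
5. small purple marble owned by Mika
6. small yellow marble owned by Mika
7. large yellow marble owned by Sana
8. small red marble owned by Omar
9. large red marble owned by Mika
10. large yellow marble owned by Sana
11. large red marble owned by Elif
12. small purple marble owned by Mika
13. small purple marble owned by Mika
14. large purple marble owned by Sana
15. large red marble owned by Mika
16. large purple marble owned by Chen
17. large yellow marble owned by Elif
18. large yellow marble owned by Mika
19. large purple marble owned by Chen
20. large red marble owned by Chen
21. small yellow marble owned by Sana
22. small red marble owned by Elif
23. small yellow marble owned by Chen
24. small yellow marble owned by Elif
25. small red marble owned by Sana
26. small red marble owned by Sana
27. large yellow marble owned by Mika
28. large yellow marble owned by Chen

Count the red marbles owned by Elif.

2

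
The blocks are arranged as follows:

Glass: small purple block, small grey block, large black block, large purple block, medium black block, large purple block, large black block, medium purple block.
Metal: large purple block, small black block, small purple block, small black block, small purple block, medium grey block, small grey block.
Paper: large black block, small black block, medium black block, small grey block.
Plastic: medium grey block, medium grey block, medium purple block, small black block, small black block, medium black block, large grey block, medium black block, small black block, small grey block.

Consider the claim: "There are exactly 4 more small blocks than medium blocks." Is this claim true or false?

True

|small blocks| = 13.
|medium blocks| = 9.
The claim requires 13 − 9 (= 4) to equal 4, which holds.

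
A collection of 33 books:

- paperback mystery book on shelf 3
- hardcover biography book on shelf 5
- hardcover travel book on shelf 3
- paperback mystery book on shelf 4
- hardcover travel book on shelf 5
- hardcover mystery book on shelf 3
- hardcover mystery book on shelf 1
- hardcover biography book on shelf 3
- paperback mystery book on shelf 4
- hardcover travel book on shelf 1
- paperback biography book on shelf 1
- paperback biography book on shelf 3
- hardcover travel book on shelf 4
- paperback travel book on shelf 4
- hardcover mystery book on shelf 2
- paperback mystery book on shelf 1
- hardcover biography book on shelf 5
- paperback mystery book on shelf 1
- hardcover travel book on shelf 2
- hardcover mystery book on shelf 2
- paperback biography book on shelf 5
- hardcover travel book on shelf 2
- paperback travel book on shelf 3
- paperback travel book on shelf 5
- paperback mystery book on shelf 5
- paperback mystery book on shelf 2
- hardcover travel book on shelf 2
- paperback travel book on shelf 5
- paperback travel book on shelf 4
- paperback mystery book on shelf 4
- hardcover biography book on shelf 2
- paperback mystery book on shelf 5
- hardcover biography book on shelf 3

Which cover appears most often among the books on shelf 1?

paperback

Counts by cover (restricted to books on shelf 1): paperback 3, hardcover 2.
The maximum is 3, held uniquely by paperback.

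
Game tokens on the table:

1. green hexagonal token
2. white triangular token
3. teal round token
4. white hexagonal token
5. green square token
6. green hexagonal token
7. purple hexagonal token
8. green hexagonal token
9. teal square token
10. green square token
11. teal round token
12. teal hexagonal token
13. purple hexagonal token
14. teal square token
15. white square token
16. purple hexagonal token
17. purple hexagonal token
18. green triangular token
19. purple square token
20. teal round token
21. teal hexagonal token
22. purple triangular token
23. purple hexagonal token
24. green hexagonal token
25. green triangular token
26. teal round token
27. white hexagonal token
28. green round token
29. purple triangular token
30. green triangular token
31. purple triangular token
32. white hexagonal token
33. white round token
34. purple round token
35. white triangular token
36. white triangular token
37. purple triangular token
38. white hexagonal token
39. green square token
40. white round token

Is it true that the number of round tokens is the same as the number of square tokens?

|round tokens| = 8.
|square tokens| = 7.
The claim requires 8 = 7, which does not hold.

False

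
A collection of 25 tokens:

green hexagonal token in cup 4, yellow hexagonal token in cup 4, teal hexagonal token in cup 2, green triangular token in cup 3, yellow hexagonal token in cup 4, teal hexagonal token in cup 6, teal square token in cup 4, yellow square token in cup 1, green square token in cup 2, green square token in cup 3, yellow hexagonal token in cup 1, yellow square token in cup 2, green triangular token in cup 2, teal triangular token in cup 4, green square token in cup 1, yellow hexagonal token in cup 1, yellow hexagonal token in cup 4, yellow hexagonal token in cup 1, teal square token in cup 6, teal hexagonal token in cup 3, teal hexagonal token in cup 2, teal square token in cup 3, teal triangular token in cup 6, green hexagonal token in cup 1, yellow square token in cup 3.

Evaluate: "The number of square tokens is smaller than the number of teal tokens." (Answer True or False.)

False

There are 9 square tokens.
There are 9 teal tokens.
The claim requires 9 < 9, which does not hold.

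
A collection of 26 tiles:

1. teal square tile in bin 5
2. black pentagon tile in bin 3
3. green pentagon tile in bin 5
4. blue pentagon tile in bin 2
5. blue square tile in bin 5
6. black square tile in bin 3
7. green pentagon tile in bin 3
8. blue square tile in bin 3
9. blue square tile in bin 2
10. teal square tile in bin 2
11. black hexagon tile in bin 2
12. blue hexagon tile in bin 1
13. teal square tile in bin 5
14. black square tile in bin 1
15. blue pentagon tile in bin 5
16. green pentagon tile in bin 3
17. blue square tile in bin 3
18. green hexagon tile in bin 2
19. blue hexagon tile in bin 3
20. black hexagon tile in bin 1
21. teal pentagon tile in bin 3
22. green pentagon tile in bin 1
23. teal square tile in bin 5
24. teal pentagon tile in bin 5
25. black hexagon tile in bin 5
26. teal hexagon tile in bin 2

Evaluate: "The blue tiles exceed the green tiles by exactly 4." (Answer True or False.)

False

|blue tiles| = 8.
|green tiles| = 5.
The claim requires 8 − 5 (= 3) to equal 4, which does not hold.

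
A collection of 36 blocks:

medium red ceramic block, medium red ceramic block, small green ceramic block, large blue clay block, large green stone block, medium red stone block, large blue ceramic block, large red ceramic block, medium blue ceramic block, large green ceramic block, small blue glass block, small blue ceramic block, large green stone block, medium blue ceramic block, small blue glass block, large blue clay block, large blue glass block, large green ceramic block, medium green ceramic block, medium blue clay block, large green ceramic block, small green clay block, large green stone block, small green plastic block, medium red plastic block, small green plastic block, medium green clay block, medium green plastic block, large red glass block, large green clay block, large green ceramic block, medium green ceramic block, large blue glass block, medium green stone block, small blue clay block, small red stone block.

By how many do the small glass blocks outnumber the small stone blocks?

1

small glass blocks: 2.
small stone blocks: 1.
2 − 1 = 1.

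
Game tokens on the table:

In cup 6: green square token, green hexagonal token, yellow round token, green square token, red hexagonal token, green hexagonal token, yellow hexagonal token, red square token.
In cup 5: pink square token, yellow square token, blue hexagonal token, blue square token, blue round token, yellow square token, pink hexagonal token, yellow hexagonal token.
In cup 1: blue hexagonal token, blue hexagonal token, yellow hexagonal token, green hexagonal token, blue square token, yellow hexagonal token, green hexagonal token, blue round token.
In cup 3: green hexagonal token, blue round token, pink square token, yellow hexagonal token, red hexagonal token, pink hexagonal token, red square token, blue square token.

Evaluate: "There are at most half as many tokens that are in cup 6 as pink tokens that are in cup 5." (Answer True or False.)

|tokens in cup 6| = 8.
|pink tokens in cup 5| = 2.
The claim requires 2 × 8 = 16 ≤ 2, which does not hold.

False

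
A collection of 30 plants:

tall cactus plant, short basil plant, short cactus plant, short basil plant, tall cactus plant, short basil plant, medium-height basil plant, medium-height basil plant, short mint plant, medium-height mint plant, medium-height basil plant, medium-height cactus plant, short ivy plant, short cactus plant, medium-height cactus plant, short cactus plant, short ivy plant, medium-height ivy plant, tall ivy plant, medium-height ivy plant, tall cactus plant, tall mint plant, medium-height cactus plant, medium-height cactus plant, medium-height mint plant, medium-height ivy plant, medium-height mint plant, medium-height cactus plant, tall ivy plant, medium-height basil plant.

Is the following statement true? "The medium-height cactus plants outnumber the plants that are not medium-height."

medium-height cactus plants: 5.
plants that are not medium-height: 15.
The claim requires 5 > 15, which does not hold.

False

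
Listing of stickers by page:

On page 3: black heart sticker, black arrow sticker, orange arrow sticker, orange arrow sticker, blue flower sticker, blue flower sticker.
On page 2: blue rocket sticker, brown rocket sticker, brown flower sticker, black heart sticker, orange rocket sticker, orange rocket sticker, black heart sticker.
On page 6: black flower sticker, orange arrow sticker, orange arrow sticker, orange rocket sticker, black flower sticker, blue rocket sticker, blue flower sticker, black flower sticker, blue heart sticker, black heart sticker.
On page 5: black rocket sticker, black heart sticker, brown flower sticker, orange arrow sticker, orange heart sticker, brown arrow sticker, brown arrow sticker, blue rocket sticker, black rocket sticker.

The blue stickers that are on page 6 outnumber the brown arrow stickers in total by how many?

blue stickers on page 6: 3.
brown arrow stickers: 2.
3 − 2 = 1.

1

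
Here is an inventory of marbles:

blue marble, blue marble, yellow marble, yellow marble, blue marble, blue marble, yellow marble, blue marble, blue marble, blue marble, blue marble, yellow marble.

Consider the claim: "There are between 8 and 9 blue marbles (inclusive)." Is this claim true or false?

True

There are 8 blue marbles.
The claim requires 8 ≤ 8 ≤ 9, which holds.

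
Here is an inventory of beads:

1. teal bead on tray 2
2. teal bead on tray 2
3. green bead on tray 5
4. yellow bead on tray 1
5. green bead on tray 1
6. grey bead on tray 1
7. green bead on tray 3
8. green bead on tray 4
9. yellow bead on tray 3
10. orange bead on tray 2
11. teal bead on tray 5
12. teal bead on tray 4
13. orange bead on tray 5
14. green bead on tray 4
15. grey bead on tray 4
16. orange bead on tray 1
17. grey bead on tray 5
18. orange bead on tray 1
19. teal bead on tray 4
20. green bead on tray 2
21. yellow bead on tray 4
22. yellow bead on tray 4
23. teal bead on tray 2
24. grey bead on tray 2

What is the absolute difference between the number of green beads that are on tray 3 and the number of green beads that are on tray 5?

green beads on tray 3: 1. green beads on tray 5: 1.
|1 − 1| = 1 − 1 = 0.

0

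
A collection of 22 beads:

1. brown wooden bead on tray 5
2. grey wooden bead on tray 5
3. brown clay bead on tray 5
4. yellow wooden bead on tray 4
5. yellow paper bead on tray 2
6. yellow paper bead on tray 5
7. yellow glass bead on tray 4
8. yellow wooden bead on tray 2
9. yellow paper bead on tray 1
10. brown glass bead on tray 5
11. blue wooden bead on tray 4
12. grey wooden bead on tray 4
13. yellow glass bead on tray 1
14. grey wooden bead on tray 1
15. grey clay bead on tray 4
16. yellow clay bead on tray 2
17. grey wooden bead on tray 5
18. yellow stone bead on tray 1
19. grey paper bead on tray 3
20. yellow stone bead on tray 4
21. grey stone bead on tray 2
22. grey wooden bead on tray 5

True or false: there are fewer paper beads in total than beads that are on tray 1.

False

|paper beads| = 4.
|beads on tray 1| = 4.
The claim requires 4 < 4, which does not hold.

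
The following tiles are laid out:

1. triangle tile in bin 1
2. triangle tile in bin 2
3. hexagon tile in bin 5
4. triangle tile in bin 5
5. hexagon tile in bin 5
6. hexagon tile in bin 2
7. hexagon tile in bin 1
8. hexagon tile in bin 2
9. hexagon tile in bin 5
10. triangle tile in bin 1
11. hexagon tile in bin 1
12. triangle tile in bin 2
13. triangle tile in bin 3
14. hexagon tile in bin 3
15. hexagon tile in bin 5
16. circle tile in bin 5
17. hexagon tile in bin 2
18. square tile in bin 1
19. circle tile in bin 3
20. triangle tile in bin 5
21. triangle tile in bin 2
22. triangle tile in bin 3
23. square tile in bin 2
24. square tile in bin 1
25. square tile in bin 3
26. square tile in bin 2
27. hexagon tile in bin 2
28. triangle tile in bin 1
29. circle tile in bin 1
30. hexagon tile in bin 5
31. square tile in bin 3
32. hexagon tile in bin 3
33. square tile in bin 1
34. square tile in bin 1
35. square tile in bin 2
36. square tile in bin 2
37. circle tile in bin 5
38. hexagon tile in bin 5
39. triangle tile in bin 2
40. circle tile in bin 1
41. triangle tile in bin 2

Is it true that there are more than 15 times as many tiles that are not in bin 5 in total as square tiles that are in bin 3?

tiles that are not in bin 5: 31.
square tiles in bin 3: 2.
The claim requires 31 > 15 × 2 = 30, which holds.

True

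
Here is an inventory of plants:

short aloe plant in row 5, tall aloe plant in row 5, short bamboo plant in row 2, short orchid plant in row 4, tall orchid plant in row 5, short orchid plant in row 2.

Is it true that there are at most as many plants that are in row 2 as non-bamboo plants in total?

plants in row 2: 2.
non-bamboo plants: 5.
The claim requires 2 ≤ 5, which holds.

True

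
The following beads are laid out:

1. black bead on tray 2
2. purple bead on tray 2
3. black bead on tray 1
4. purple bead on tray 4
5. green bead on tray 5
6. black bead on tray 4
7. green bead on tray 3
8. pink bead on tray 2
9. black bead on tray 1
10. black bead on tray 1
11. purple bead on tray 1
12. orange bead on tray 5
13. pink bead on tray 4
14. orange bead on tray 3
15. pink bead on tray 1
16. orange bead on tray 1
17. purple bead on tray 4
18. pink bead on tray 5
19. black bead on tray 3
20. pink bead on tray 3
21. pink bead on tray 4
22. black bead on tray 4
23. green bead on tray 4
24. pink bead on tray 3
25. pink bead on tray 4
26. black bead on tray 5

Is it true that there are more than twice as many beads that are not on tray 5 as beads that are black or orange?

False

|beads that are not on tray 5| = 22.
|beads that are black or orange| = 11.
The claim requires 22 > 2 × 11 = 22, which does not hold.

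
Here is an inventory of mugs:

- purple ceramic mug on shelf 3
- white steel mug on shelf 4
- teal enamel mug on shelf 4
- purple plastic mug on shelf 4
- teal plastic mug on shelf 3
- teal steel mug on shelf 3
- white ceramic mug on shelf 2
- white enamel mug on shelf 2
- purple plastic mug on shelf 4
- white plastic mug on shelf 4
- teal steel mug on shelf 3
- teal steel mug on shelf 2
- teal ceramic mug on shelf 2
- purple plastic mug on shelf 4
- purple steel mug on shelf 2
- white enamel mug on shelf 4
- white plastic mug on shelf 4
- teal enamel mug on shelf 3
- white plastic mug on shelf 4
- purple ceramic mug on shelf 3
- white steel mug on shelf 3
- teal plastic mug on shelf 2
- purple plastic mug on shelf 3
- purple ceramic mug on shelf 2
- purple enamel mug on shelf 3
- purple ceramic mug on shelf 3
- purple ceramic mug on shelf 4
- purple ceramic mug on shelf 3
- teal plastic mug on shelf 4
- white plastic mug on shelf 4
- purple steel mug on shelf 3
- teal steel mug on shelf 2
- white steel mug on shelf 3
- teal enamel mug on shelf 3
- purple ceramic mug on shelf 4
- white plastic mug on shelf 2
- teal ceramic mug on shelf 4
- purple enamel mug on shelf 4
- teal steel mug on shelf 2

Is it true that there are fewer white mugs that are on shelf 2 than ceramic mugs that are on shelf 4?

|white mugs on shelf 2| = 3.
|ceramic mugs on shelf 4| = 3.
The claim requires 3 < 3, which does not hold.

False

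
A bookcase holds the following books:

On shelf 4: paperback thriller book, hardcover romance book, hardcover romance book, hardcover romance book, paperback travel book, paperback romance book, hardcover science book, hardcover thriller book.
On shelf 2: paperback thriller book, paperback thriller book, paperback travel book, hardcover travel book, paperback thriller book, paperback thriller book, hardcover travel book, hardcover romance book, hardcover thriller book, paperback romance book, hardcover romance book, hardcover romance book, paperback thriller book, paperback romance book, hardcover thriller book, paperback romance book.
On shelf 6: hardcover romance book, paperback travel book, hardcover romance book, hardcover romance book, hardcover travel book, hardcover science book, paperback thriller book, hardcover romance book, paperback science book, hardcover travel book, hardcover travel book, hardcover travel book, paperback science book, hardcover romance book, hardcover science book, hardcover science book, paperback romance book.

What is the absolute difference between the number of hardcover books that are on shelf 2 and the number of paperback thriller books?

hardcover books on shelf 2: 7. paperback thriller books: 7.
|7 − 7| = 7 − 7 = 0.

0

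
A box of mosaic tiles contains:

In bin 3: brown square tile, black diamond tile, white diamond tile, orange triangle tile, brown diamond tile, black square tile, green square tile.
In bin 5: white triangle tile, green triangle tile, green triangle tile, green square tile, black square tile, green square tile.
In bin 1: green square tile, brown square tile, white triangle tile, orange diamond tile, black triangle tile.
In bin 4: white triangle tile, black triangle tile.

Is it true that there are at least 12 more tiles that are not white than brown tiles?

tiles that are not white: 16.
brown tiles: 3.
The claim requires 16 − 3 = 13 ≥ 12, which holds.

True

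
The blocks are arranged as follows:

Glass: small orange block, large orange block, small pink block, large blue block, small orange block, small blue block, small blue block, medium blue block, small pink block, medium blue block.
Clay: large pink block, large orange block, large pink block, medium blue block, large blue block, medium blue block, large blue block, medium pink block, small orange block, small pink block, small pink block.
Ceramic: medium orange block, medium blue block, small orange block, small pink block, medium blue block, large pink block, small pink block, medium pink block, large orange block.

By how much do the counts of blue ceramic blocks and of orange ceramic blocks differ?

1

blue ceramic blocks: 2. orange ceramic blocks: 3.
|2 − 3| = 3 − 2 = 1.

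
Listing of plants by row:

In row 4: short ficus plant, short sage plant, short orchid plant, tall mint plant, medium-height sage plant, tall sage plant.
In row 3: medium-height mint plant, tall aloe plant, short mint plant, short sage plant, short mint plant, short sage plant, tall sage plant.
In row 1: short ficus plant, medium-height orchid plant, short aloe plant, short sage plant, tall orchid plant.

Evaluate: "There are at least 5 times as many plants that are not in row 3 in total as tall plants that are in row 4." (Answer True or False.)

True

|plants that are not in row 3| = 11.
|tall plants in row 4| = 2.
The claim requires 11 ≥ 5 × 2 = 10, which holds.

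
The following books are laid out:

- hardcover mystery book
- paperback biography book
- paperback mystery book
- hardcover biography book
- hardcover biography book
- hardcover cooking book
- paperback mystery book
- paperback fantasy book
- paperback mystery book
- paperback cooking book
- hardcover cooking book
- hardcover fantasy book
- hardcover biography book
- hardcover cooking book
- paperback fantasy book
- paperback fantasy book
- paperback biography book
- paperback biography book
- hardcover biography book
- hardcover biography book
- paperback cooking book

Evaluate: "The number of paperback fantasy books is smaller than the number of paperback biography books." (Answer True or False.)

False

There are 3 paperback fantasy books.
There are 3 paperback biography books.
The claim requires 3 < 3, which does not hold.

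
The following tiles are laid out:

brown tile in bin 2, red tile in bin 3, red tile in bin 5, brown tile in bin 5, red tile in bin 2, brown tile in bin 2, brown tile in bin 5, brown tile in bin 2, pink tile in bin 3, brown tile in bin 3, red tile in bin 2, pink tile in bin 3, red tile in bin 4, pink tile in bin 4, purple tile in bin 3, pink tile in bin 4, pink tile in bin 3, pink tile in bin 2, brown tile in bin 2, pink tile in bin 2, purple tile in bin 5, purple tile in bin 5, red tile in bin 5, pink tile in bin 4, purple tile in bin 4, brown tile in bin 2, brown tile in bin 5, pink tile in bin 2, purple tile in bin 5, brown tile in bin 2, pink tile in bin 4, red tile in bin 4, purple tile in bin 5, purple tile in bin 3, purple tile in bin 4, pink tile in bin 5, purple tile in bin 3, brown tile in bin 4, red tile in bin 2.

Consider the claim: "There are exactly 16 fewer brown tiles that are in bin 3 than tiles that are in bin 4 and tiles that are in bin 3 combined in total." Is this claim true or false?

brown tiles in bin 3: 1.
tiles in bin 4: 9; tiles in bin 3: 8; combined: 9 + 8 = 17.
The claim requires 17 − 1 (= 16) to equal 16, which holds.

True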